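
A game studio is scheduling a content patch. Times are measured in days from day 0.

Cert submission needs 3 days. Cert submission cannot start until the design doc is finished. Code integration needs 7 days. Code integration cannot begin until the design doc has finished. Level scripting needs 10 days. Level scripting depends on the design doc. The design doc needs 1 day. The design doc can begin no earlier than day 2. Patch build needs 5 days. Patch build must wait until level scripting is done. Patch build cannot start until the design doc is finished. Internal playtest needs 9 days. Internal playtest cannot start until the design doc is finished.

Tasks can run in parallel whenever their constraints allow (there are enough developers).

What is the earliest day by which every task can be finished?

18

After its own release at day 2, the design doc can start at day 2 and finishes at day 3.
After the design doc (finishes day 3), cert submission can start at day 3 and finishes at day 6.
After the design doc (finishes day 3), internal playtest can start at day 3 and finishes at day 12.
Code integration cannot begin until the design doc (finishes day 3). It runs from day 3 to 3 + 7 = day 10.
After the design doc (finishes day 3), level scripting can start at day 3 and finishes at day 13.
Patch build has to wait for level scripting (finishes day 13); the design doc (finishes day 3). The latest of these is day 13, so patch build runs day 13 to 13 + 5 = day 18.
All tasks are finished once the last one completes. Finish times: The design doc at 3, Level scripting at 13, Code integration at 10, Internal playtest at 12, Cert submission at 6, Patch build at 18. The latest is day 18.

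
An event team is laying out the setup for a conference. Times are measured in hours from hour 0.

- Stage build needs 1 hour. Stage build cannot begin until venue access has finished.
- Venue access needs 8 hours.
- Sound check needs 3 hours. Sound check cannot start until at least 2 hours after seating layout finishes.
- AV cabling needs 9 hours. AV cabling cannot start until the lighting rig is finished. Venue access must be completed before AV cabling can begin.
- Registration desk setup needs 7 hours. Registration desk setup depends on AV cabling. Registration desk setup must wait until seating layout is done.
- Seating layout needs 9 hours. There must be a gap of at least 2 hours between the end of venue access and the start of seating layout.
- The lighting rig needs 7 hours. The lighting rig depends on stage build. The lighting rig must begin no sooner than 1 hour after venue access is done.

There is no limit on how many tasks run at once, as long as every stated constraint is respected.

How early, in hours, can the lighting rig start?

9

Venue access can start immediately at hour 0; it finishes at hour 8.
Stage build cannot begin until venue access (finishes hour 8). It runs from hour 8 to 8 + 1 = hour 9.
The lighting rig waits on stage build (finishes hour 9); venue access (finishes hour 8, plus 1-hour gap → hour 9). The latest of these is hour 9, which is the earliest the lighting rig can start.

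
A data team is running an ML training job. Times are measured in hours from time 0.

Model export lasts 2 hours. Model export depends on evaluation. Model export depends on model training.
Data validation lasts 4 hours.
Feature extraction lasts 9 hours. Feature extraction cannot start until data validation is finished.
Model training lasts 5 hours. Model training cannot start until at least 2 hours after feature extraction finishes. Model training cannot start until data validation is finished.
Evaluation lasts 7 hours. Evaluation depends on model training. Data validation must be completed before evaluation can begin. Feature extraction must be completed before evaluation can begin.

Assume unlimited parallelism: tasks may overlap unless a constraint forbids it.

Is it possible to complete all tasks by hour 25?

Data validation can start immediately at hour 0; it finishes at hour 4.
Feature extraction cannot begin until data validation (finishes hour 4). It runs from hour 4 to 4 + 9 = hour 13.
Model training has to wait for feature extraction (finishes hour 13, plus 2-hour gap → hour 15); data validation (finishes hour 4). The latest of these is hour 15, so model training runs hour 15 to 15 + 5 = hour 20.
For evaluation: model training (finishes hour 20); data validation (finishes hour 4); feature extraction (finishes hour 13). Taking the maximum gives a start of hour 20, and it finishes at 20 + 7 = hour 27.
For model export: evaluation (finishes hour 27); model training (finishes hour 20). Taking the maximum gives a start of hour 27, and it finishes at 27 + 2 = hour 29.
The earliest everything can be done is hour 29, which is after the deadline of 25, so it is not possible.

No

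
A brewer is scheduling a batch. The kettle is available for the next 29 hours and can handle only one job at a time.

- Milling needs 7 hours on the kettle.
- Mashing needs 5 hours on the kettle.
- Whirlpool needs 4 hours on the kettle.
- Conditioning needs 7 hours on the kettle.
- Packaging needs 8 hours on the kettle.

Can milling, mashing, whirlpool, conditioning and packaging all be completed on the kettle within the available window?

Running back to back, the jobs need 7 + 5 + 4 + 7 + 8 = 31 hours on the kettle.
Since 31 > 29, they cannot all fit.

No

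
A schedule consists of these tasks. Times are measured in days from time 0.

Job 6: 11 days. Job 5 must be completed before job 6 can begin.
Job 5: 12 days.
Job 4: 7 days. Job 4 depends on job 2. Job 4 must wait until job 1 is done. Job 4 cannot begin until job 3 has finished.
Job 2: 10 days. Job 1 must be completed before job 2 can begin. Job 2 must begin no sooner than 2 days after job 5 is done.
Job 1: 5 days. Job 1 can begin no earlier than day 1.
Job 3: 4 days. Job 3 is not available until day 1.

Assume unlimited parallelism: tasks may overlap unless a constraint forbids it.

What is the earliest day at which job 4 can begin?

Job 5 has no prerequisites, so it starts at day 0 and finishes at day 12.
After its own release at day 1, job 3 can start at day 1 and finishes at day 5.
After its own release at day 1, job 1 can start at day 1 and finishes at day 6.
For job 2: job 1 (finishes day 6); job 5 (finishes day 12, plus 2-day gap → day 14). Taking the maximum gives a start of day 14, and it finishes at 14 + 10 = day 24.
Job 4 waits on job 2 (finishes day 24); job 1 (finishes day 6); job 3 (finishes day 5). The latest of these is day 24, which is the earliest job 4 can start.

24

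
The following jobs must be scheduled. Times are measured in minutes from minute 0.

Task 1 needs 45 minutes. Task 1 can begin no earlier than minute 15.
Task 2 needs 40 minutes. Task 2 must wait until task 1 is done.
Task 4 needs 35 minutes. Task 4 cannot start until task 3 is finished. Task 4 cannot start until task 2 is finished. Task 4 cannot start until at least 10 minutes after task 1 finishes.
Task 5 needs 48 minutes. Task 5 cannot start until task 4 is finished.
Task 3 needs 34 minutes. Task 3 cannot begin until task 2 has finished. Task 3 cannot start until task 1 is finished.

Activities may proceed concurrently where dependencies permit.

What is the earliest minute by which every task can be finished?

Task 1 cannot begin until its own release at minute 15. It runs from minute 15 to 15 + 45 = minute 60.
Task 2 waits on task 1 (finishes minute 60), so it starts at minute 60 and finishes at 60 + 40 = minute 100.
Task 3 has to wait for task 2 (finishes minute 100); task 1 (finishes minute 60). The latest of these is minute 100, so task 3 runs minute 100 to 100 + 34 = minute 134.
Task 4 cannot start until task 3 (finishes minute 134); task 2 (finishes minute 100); task 1 (finishes minute 60, plus 10-minute gap → minute 70). The controlling bound is minute 134, so task 4 finishes at 134 + 35 = minute 169.
Task 5 waits on task 4 (finishes minute 169), so it starts at minute 169 and finishes at 169 + 48 = minute 217.
All tasks are finished once the last one completes. Finish times: Task 1 at 60, Task 2 at 100, Task 3 at 134, Task 4 at 169, Task 5 at 217. The latest is minute 217.

217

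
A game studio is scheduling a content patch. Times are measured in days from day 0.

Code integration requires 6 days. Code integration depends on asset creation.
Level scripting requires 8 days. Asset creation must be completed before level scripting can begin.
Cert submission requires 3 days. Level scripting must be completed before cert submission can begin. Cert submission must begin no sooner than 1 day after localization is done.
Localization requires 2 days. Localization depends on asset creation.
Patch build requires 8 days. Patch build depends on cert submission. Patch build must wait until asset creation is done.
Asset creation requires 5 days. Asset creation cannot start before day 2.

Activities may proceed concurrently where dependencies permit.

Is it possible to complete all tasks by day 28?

Asset creation cannot begin until its own release at day 2. It runs from day 2 to 2 + 5 = day 7.
Localization cannot begin until asset creation (finishes day 7). It runs from day 7 to 7 + 2 = day 9.
Code integration waits on asset creation (finishes day 7), so it starts at day 7 and finishes at 7 + 6 = day 13.
Level scripting cannot begin until asset creation (finishes day 7). It runs from day 7 to 7 + 8 = day 15.
For cert submission: level scripting (finishes day 15); localization (finishes day 9, plus 1-day gap → day 10). Taking the maximum gives a start of day 15, and it finishes at 15 + 3 = day 18.
For patch build: cert submission (finishes day 18); asset creation (finishes day 7). Taking the maximum gives a start of day 18, and it finishes at 18 + 8 = day 26.
Every task is finished by day 26, which is no later than the deadline of 28, so the schedule is feasible.

Yes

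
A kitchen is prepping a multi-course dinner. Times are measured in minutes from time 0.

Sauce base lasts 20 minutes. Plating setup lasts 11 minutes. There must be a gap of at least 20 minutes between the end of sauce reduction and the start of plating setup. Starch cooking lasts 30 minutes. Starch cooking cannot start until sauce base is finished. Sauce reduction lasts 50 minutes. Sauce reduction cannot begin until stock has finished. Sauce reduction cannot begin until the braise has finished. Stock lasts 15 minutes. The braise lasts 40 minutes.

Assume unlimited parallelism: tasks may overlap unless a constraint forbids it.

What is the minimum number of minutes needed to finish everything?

Nothing blocks the braise, so it runs from minute 0 to minute 40.
Sauce base has no prerequisites, so it starts at minute 0 and finishes at minute 20.
Starch cooking waits on sauce base (finishes minute 20), so it starts at minute 20 and finishes at 20 + 30 = minute 50.
Nothing blocks stock, so it runs from minute 0 to minute 15.
Sauce reduction cannot start until stock (finishes minute 15); the braise (finishes minute 40). The controlling bound is minute 40, so sauce reduction finishes at 40 + 50 = minute 90.
Plating setup waits on sauce reduction (finishes minute 90, plus 20-minute gap → minute 110), so it starts at minute 110 and finishes at 110 + 11 = minute 121.
All tasks are finished once the last one completes. Finish times: Stock at 15, Sauce base at 20, The braise at 40, Sauce reduction at 90, Starch cooking at 50, Plating setup at 121. The latest is minute 121.

121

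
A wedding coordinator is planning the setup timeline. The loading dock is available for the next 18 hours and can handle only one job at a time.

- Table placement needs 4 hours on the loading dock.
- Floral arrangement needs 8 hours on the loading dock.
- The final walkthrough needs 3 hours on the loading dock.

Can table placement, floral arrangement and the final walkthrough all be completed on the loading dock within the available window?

Running back to back, the jobs need 4 + 8 + 3 = 15 hours on the loading dock.
Since 15 ≤ 18, they fit within the window.

Yes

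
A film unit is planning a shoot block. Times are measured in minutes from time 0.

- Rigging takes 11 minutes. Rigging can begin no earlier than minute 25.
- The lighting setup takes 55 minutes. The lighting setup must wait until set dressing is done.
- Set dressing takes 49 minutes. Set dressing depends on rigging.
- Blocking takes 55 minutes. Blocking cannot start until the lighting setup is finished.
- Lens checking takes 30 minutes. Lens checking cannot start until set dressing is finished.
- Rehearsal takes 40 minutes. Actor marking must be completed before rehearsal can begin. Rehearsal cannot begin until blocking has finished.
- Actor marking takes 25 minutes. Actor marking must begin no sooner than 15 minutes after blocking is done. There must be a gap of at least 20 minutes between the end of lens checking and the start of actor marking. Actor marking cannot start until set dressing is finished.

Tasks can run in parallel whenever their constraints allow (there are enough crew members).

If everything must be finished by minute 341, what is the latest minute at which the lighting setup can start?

151

Rehearsal has no dependents, so it just needs to finish by minute 341. Starting by 341 − 40 = minute 301 achieves that.
Actor marking has to be done before rehearsal (must start by minute 301). That means finishing by minute 301, i.e. starting by 301 − 25 = minute 276.
For blocking: actor marking (must start by minute 276, minus 15-minute gap → minute 261); rehearsal (must start by minute 301). The most restrictive is minute 261; with a 55-minute duration, blocking must start by minute 206.
The lighting setup feeds into blocking (must start by minute 206); so the lighting setup must finish by minute 206 and therefore start by minute 151.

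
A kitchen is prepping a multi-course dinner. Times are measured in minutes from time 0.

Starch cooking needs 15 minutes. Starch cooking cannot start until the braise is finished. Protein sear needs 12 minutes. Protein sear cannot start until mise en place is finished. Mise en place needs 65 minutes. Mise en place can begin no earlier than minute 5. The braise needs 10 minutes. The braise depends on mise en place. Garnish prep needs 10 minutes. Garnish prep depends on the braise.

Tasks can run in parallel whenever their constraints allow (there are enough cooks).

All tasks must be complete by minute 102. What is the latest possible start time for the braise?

77

Starch cooking must finish by minute 102; it takes 15 minutes, so it must start by 102 − 15 = minute 87.
Nothing follows garnish prep; the deadline of minute 102 is its only limit. It must start by 102 − 10 = minute 92.
For the braise: starch cooking (must start by minute 87); garnish prep (must start by minute 92). The most restrictive is minute 87; with a 10-minute duration, the braise must start by minute 77.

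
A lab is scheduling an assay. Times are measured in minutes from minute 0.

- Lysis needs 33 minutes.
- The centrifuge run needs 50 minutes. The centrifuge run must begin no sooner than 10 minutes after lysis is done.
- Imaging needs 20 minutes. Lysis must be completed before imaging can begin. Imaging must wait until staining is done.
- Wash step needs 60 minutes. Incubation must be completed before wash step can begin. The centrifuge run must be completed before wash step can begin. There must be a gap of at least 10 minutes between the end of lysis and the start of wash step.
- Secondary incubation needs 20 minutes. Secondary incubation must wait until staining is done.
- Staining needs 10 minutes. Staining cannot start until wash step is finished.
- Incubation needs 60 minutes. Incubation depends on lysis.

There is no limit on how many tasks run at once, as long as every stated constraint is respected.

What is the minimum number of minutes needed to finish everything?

Lysis has no prerequisites, so it starts at minute 0 and finishes at minute 33.
The centrifuge run waits on lysis (finishes minute 33, plus 10-minute gap → minute 43), so it starts at minute 43 and finishes at 43 + 50 = minute 93.
Incubation cannot begin until lysis (finishes minute 33). It runs from minute 33 to 33 + 60 = minute 93.
Wash step needs all of incubation (finishes minute 93); the centrifuge run (finishes minute 93); lysis (finishes minute 33, plus 10-minute gap → minute 43). That puts its earliest start at minute 93; it finishes at 93 + 60 = minute 153.
Staining cannot begin until wash step (finishes minute 153). It runs from minute 153 to 153 + 10 = minute 163.
Imaging has to wait for lysis (finishes minute 33); staining (finishes minute 163). The latest of these is minute 163, so imaging runs minute 163 to 163 + 20 = minute 183.
Secondary incubation cannot begin until staining (finishes minute 163). It runs from minute 163 to 163 + 20 = minute 183.
All tasks are finished once the last one completes. Finish times: Lysis at 33, Incubation at 93, The centrifuge run at 93, Wash step at 153, Staining at 163, Secondary incubation at 183, Imaging at 183. The latest is minute 183.

183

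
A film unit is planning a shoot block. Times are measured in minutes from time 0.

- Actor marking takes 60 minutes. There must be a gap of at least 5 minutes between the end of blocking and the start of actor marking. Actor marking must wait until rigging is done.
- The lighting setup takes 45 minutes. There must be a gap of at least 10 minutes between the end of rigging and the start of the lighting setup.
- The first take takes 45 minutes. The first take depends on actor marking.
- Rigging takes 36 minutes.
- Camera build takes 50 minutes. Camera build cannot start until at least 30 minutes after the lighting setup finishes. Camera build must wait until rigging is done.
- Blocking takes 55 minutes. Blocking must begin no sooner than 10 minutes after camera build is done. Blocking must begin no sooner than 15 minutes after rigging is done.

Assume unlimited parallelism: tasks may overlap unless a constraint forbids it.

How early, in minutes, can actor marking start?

Rigging can start immediately at minute 0; it finishes at minute 36.
After rigging (finishes minute 36, plus 10-minute gap → minute 46), the lighting setup can start at minute 46 and finishes at minute 91.
Camera build cannot start until the lighting setup (finishes minute 91, plus 30-minute gap → minute 121); rigging (finishes minute 36). The controlling bound is minute 121, so camera build finishes at 121 + 50 = minute 171.
Blocking has to wait for camera build (finishes minute 171, plus 10-minute gap → minute 181); rigging (finishes minute 36, plus 15-minute gap → minute 51). The latest of these is minute 181, so blocking runs minute 181 to 181 + 55 = minute 236.
Actor marking waits on blocking (finishes minute 236, plus 5-minute gap → minute 241); rigging (finishes minute 36). The latest of these is minute 241, which is the earliest actor marking can start.

241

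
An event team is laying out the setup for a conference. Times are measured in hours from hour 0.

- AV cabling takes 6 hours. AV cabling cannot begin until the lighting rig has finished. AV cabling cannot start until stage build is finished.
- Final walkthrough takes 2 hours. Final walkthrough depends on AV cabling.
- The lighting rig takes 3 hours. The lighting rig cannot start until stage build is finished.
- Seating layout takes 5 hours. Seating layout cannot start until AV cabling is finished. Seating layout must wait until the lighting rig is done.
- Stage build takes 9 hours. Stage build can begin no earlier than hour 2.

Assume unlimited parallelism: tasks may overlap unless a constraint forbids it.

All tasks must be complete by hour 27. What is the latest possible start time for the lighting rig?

13

To finish by hour 27, seating layout (duration 5) must start no later than hour 22.
Final walkthrough must finish by hour 27; it takes 2 hours, so it must start by 27 − 2 = hour 25.
AV cabling has several dependents: seating layout (must start by hour 22); final walkthrough (must start by hour 25). The earliest of those limits is hour 22, so AV cabling must start by 22 − 6 = hour 16.
The lighting rig must finish in time for AV cabling (must start by hour 16); seating layout (must start by hour 22). The tightest is hour 16, so the lighting rig must start by 16 − 3 = hour 13.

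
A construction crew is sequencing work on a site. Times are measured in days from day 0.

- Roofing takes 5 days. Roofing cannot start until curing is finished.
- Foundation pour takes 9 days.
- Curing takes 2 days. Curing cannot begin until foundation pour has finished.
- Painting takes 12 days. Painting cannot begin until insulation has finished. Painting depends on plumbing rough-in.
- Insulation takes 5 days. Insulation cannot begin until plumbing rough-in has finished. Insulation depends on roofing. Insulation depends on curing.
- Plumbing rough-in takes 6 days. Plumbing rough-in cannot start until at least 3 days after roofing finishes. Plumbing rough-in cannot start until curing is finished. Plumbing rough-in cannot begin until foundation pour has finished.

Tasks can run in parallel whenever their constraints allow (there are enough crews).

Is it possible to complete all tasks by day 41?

Nothing blocks foundation pour, so it runs from day 0 to day 9.
Curing waits on foundation pour (finishes day 9), so it starts at day 9 and finishes at 9 + 2 = day 11.
After curing (finishes day 11), roofing can start at day 11 and finishes at day 16.
Plumbing rough-in has to wait for roofing (finishes day 16, plus 3-day gap → day 19); curing (finishes day 11); foundation pour (finishes day 9). The latest of these is day 19, so plumbing rough-in runs day 19 to 19 + 6 = day 25.
For insulation: plumbing rough-in (finishes day 25); roofing (finishes day 16); curing (finishes day 11). Taking the maximum gives a start of day 25, and it finishes at 25 + 5 = day 30.
Painting cannot start until insulation (finishes day 30); plumbing rough-in (finishes day 25). The controlling bound is day 30, so painting finishes at 30 + 12 = day 42.
The earliest everything can be done is day 42, which is after the deadline of 41, so it is not possible.

No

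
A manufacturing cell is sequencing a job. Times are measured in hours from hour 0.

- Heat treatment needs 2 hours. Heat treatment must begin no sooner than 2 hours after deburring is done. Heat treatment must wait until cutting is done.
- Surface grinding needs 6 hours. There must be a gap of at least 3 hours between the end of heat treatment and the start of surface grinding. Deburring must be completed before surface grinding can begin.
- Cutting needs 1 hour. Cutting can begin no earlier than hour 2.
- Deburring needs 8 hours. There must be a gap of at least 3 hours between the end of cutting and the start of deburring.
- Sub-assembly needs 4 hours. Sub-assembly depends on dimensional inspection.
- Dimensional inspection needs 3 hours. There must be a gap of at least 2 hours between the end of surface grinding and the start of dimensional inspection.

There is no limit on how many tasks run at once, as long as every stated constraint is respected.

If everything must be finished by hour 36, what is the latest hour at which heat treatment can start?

To finish by hour 36, sub-assembly (duration 4) must start no later than hour 32.
Dimensional inspection has to be done before sub-assembly (must start by hour 32). That means finishing by hour 32, i.e. starting by 32 − 3 = hour 29.
Since dimensional inspection (must start by hour 29, minus 2-hour gap → hour 27) depends on it, surface grinding must finish by hour 27. Backing off its 6-hour duration gives a latest start of hour 21.
Heat treatment must finish before surface grinding (must start by hour 21, minus 3-hour gap → hour 18). With a 2-hour duration, heat treatment must start by 18 − 2 = hour 16.

16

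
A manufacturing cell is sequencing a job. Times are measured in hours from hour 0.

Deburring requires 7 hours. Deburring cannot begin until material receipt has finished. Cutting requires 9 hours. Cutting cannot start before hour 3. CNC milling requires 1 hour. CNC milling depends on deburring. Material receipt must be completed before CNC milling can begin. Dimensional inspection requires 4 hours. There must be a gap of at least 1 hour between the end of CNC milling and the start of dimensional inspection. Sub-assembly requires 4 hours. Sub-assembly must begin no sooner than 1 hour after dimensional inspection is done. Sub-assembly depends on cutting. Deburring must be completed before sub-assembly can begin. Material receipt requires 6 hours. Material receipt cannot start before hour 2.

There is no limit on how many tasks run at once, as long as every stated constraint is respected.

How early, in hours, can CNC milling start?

15

After its own release at hour 2, material receipt can start at hour 2 and finishes at hour 8.
After material receipt (finishes hour 8), deburring can start at hour 8 and finishes at hour 15.
CNC milling waits on deburring (finishes hour 15); material receipt (finishes hour 8). The latest of these is hour 15, which is the earliest CNC milling can start.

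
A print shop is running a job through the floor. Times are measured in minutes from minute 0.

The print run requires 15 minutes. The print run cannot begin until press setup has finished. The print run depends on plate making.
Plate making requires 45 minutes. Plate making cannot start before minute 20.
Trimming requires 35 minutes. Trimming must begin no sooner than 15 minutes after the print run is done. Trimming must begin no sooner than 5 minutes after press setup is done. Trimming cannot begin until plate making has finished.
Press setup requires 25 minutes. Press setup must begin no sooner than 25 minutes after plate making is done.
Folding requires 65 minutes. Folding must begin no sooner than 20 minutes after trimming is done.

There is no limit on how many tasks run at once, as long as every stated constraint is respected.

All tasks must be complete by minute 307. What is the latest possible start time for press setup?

Folding has no dependents, so it just needs to finish by minute 307. Starting by 307 − 65 = minute 242 achieves that.
Trimming has to be done before folding (must start by minute 242, minus 20-minute gap → minute 222). That means finishing by minute 222, i.e. starting by 222 − 35 = minute 187.
The print run must finish before trimming (must start by minute 187, minus 15-minute gap → minute 172). With a 15-minute duration, the print run must start by 172 − 15 = minute 157.
Press setup feeds the print run (must start by minute 157); trimming (must start by minute 187, minus 5-minute gap → minute 182). Taking the minimum, press setup must finish by minute 157 and start by 157 − 25 = minute 132.

132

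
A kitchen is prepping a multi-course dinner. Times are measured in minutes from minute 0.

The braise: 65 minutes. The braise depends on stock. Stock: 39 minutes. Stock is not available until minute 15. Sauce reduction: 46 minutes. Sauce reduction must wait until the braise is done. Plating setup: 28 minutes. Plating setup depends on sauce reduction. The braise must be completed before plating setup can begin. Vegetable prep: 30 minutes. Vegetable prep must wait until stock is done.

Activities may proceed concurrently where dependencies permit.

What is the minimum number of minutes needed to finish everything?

After its own release at minute 15, stock can start at minute 15 and finishes at minute 54.
Vegetable prep cannot begin until stock (finishes minute 54). It runs from minute 54 to 54 + 30 = minute 84.
The braise waits on stock (finishes minute 54), so it starts at minute 54 and finishes at 54 + 65 = minute 119.
Sauce reduction waits on the braise (finishes minute 119), so it starts at minute 119 and finishes at 119 + 46 = minute 165.
Plating setup cannot start until sauce reduction (finishes minute 165); the braise (finishes minute 119). The controlling bound is minute 165, so plating setup finishes at 165 + 28 = minute 193.
All tasks are finished once the last one completes. Finish times: Stock at 54, The braise at 119, Vegetable prep at 84, Sauce reduction at 165, Plating setup at 193. The latest is minute 193.

193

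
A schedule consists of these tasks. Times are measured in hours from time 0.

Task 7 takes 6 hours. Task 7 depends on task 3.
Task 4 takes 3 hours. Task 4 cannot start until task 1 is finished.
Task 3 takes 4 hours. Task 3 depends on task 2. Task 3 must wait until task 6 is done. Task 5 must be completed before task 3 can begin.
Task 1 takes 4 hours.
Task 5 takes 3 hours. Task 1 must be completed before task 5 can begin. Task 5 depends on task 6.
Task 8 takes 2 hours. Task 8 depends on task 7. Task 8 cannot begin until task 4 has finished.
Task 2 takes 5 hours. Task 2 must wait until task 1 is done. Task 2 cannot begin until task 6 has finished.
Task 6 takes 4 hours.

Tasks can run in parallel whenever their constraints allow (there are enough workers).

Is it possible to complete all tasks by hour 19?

Nothing blocks task 6, so it runs from hour 0 to hour 4.
Task 1 can start immediately at hour 0; it finishes at hour 4.
For task 5: task 1 (finishes hour 4); task 6 (finishes hour 4). Taking the maximum gives a start of hour 4, and it finishes at 4 + 3 = hour 7.
Task 4 waits on task 1 (finishes hour 4), so it starts at hour 4 and finishes at 4 + 3 = hour 7.
For task 2: task 1 (finishes hour 4); task 6 (finishes hour 4). Taking the maximum gives a start of hour 4, and it finishes at 4 + 5 = hour 9.
Task 3 needs all of task 2 (finishes hour 9); task 6 (finishes hour 4); task 5 (finishes hour 7). That puts its earliest start at hour 9; it finishes at 9 + 4 = hour 13.
Task 7 waits on task 3 (finishes hour 13), so it starts at hour 13 and finishes at 13 + 6 = hour 19.
For task 8: task 7 (finishes hour 19); task 4 (finishes hour 7). Taking the maximum gives a start of hour 19, and it finishes at 19 + 2 = hour 21.
The earliest everything can be done is hour 21, which is after the deadline of 19, so it is not possible.

No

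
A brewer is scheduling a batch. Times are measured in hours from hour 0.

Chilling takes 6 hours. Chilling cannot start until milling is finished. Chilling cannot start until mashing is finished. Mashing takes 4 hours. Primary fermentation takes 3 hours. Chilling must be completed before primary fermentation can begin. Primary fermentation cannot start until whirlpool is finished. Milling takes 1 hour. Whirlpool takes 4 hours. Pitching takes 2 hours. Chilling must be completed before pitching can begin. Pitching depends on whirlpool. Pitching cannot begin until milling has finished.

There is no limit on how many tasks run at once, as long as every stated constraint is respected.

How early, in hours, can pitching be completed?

Whirlpool has no prerequisites, so it starts at hour 0 and finishes at hour 4.
Nothing blocks mashing, so it runs from hour 0 to hour 4.
Milling has no prerequisites, so it starts at hour 0 and finishes at hour 1.
For chilling: milling (finishes hour 1); mashing (finishes hour 4). Taking the maximum gives a start of hour 4, and it finishes at 4 + 6 = hour 10.
For pitching: chilling (finishes hour 10); whirlpool (finishes hour 4); milling (finishes hour 1). Taking the maximum gives a start of hour 10, and it finishes at 10 + 2 = hour 12.

12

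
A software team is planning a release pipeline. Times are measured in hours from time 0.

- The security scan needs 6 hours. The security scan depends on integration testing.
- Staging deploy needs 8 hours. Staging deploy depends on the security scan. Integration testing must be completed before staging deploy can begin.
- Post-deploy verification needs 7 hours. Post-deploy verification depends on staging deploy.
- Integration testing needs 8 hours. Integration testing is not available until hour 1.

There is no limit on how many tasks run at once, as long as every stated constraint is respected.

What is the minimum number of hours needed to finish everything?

Integration testing cannot begin until its own release at hour 1. It runs from hour 1 to 1 + 8 = hour 9.
The security scan waits on integration testing (finishes hour 9), so it starts at hour 9 and finishes at 9 + 6 = hour 15.
Staging deploy cannot start until the security scan (finishes hour 15); integration testing (finishes hour 9). The controlling bound is hour 15, so staging deploy finishes at 15 + 8 = hour 23.
Post-deploy verification waits on staging deploy (finishes hour 23), so it starts at hour 23 and finishes at 23 + 7 = hour 30.
All tasks are finished once the last one completes. Finish times: Integration testing at 9, The security scan at 15, Staging deploy at 23, Post-deploy verification at 30. The latest is hour 30.

30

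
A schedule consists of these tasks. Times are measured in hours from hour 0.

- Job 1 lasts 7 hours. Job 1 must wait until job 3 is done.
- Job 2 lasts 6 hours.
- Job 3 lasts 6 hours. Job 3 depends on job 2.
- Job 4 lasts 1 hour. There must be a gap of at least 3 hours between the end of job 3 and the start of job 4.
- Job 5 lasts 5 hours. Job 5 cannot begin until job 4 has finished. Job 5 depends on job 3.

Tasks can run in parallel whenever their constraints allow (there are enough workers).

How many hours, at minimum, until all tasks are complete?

21

Nothing blocks job 2, so it runs from hour 0 to hour 6.
Job 3 waits on job 2 (finishes hour 6), so it starts at hour 6 and finishes at 6 + 6 = hour 12.
After job 3 (finishes hour 12, plus 3-hour gap → hour 15), job 4 can start at hour 15 and finishes at hour 16.
Job 5 needs all of job 4 (finishes hour 16); job 3 (finishes hour 12). That puts its earliest start at hour 16; it finishes at 16 + 5 = hour 21.
Job 1 waits on job 3 (finishes hour 12), so it starts at hour 12 and finishes at 12 + 7 = hour 19.
All tasks are finished once the last one completes. Finish times: Job 1 at 19, Job 2 at 6, Job 3 at 12, Job 4 at 16, Job 5 at 21. The latest is hour 21.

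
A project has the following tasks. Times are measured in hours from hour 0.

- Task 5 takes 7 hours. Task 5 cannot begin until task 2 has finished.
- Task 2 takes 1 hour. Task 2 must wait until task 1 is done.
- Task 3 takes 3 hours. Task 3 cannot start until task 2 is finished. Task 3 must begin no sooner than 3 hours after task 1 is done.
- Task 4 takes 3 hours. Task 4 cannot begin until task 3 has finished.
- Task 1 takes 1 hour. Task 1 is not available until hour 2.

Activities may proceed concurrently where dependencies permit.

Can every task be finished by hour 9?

Task 1 cannot begin until its own release at hour 2. It runs from hour 2 to 2 + 1 = hour 3.
Task 2 waits on task 1 (finishes hour 3), so it starts at hour 3 and finishes at 3 + 1 = hour 4.
Task 5 waits on task 2 (finishes hour 4), so it starts at hour 4 and finishes at 4 + 7 = hour 11.
Task 3 has to wait for task 2 (finishes hour 4); task 1 (finishes hour 3, plus 3-hour gap → hour 6). The latest of these is hour 6, so task 3 runs hour 6 to 6 + 3 = hour 9.
After task 3 (finishes hour 9), task 4 can start at hour 9 and finishes at hour 12.
The earliest everything can be done is hour 12, which is after the deadline of 9, so it is not possible.

No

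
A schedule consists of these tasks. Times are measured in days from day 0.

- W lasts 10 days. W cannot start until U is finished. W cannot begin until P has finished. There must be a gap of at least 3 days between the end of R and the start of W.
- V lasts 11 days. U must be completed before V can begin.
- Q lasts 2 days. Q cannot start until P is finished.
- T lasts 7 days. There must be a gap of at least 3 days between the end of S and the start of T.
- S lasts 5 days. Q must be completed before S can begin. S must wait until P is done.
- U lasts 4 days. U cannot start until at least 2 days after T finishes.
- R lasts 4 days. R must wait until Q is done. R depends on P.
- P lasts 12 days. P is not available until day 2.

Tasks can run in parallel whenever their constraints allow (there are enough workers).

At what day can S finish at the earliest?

P cannot begin until its own release at day 2. It runs from day 2 to 2 + 12 = day 14.
Q cannot begin until P (finishes day 14). It runs from day 14 to 14 + 2 = day 16.
S needs all of Q (finishes day 16); P (finishes day 14). That puts its earliest start at day 16; it finishes at 16 + 5 = day 21.

21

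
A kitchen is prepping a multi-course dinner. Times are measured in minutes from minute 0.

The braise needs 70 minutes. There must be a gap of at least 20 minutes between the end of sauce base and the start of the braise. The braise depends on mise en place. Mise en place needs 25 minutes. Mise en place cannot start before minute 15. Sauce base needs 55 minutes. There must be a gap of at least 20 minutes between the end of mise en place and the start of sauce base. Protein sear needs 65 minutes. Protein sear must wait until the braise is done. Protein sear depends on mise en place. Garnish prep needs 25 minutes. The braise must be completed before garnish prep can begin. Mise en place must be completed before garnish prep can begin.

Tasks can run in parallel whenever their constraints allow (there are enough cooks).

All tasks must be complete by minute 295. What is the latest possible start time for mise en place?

Protein sear must finish by minute 295; it takes 65 minutes, so it must start by 295 − 65 = minute 230.
Garnish prep must finish by minute 295; it takes 25 minutes, so it must start by 295 − 25 = minute 270.
For the braise: protein sear (must start by minute 230); garnish prep (must start by minute 270). The most restrictive is minute 230; with a 70-minute duration, the braise must start by minute 160.
Since the braise (must start by minute 160, minus 20-minute gap → minute 140) depends on it, sauce base must finish by minute 140. Backing off its 55-minute duration gives a latest start of minute 85.
For mise en place: sauce base (must start by minute 85, minus 20-minute gap → minute 65); the braise (must start by minute 160); protein sear (must start by minute 230); garnish prep (must start by minute 270). The most restrictive is minute 65; with a 25-minute duration, mise en place must start by minute 40.

40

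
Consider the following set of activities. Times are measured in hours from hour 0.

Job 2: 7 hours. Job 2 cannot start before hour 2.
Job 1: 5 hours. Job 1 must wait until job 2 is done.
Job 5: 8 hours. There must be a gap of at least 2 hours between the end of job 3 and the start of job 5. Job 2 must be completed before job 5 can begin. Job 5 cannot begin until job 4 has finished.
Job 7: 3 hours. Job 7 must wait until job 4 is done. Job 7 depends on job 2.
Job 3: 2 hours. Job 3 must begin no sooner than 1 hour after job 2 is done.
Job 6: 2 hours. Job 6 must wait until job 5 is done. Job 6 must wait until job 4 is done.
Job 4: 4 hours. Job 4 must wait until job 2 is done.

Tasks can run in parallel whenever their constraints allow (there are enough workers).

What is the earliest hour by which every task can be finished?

Job 2 waits on its own release at hour 2, so it starts at hour 2 and finishes at 2 + 7 = hour 9.
Job 4 cannot begin until job 2 (finishes hour 9). It runs from hour 9 to 9 + 4 = hour 13.
Job 7 needs all of job 4 (finishes hour 13); job 2 (finishes hour 9). That puts its earliest start at hour 13; it finishes at 13 + 3 = hour 16.
Job 3 waits on job 2 (finishes hour 9, plus 1-hour gap → hour 10), so it starts at hour 10 and finishes at 10 + 2 = hour 12.
Job 5 needs all of job 3 (finishes hour 12, plus 2-hour gap → hour 14); job 2 (finishes hour 9); job 4 (finishes hour 13). That puts its earliest start at hour 14; it finishes at 14 + 8 = hour 22.
Job 6 has to wait for job 5 (finishes hour 22); job 4 (finishes hour 13). The latest of these is hour 22, so job 6 runs hour 22 to 22 + 2 = hour 24.
After job 2 (finishes hour 9), job 1 can start at hour 9 and finishes at hour 14.
All tasks are finished once the last one completes. Finish times: Job 1 at 14, Job 2 at 9, Job 3 at 12, Job 4 at 13, Job 5 at 22, Job 6 at 24, Job 7 at 16. The latest is hour 24.

24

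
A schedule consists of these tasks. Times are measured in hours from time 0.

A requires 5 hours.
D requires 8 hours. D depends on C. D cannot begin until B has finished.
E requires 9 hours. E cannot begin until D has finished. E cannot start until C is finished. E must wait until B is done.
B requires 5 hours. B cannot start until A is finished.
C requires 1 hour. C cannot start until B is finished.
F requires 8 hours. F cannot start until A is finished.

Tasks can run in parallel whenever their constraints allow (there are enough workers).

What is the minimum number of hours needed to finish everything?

28

Nothing blocks A, so it runs from hour 0 to hour 5.
After A (finishes hour 5), F can start at hour 5 and finishes at hour 13.
B cannot begin until A (finishes hour 5). It runs from hour 5 to 5 + 5 = hour 10.
C cannot begin until B (finishes hour 10). It runs from hour 10 to 10 + 1 = hour 11.
D has to wait for C (finishes hour 11); B (finishes hour 10). The latest of these is hour 11, so D runs hour 11 to 11 + 8 = hour 19.
E needs all of D (finishes hour 19); C (finishes hour 11); B (finishes hour 10). That puts its earliest start at hour 19; it finishes at 19 + 9 = hour 28.
All tasks are finished once the last one completes. Finish times: A at 5, B at 10, C at 11, D at 19, E at 28, F at 13. The latest is hour 28.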